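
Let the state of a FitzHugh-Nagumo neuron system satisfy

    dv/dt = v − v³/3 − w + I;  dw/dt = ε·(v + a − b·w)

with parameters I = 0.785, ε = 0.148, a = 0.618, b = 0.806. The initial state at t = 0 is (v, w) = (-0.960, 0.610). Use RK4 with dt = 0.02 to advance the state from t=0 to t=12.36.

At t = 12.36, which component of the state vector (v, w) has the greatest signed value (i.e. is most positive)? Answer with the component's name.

t=0.000: state=(-0.960, 0.610)
step 1 (dt=0.02): k1=(-0.490, -0.123), k2=(-0.489, -0.124), k3=(-0.489, -0.124), k4=(-0.488, -0.125); state += dt/6·(k1+2k2+2k3+k4)
t=0.020: state=(-0.970, 0.608)
t=0.040: state=(-0.980, 0.605)
t=0.060: state=(-0.989, 0.602)
continuing one RK4 step at a time; state shown every 25 steps (Δt=0.5):
t=0.500: state=(-1.184, 0.542)
t=1.000: state=(-1.336, 0.464)
t=1.500: state=(-1.408, 0.382)
t=2.000: state=(-1.420, 0.303)
t=2.500: state=(-1.397, 0.228)
t=3.000: state=(-1.355, 0.160)
t=3.500: state=(-1.300, 0.100)
t=4.000: state=(-1.238, 0.047)
t=4.500: state=(-1.169, 0.003)
t=5.000: state=(-1.092, -0.034)
t=5.500: state=(-1.006, -0.063)
t=6.000: state=(-0.909, -0.084)
t=6.500: state=(-0.793, -0.096)
t=7.000: state=(-0.650, -0.098)
t=7.500: state=(-0.461, -0.088)
t=8.000: state=(-0.189, -0.063)
t=8.500: state=(0.225, -0.014)
t=9.000: state=(0.831, 0.068)
t=9.500: state=(1.461, 0.192)
t=10.000: state=(1.786, 0.344)
t=10.500: state=(1.856, 0.500)
t=11.000: state=(1.833, 0.649)
t=11.500: state=(1.784, 0.785)
t=12.000: state=(1.727, 0.910)
t=12.360: state=(1.685, 0.993)
compare at T: v=1.685, w=0.993

largest component: v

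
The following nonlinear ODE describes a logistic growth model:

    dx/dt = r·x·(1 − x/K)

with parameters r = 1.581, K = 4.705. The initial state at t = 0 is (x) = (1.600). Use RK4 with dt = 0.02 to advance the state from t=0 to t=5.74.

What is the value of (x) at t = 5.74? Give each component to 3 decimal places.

t=0.000: state=(1.600)
step 1 (dt=0.02): k1=(1.669), k2=(1.678), k3=(1.678), k4=(1.686); state += dt/6·(k1+2k2+2k3+k4)
t=0.020: state=(1.634)
t=0.040: state=(1.667)
t=0.060: state=(1.702)
continuing one RK4 step at a time; state shown every 10 steps (Δt=0.2):
t=0.200: state=(1.949)
t=0.400: state=(2.316)
t=0.600: state=(2.686)
t=0.800: state=(3.040)
t=1.000: state=(3.362)
t=1.200: state=(3.644)
t=1.400: state=(3.881)
t=1.600: state=(4.075)
t=1.800: state=(4.228)
t=2.000: state=(4.348)
t=2.200: state=(4.439)
t=2.400: state=(4.508)
t=2.600: state=(4.560)
t=2.800: state=(4.598)
t=3.000: state=(4.627)
t=3.200: state=(4.648)
t=3.400: state=(4.663)
t=3.600: state=(4.674)
t=3.800: state=(4.683)
t=4.000: state=(4.689)
t=4.200: state=(4.693)
t=4.400: state=(4.696)
t=4.600: state=(4.699)
t=4.800: state=(4.700)
t=5.000: state=(4.702)
t=5.200: state=(4.703)
t=5.400: state=(4.703)
t=5.600: state=(4.704)
t=5.740: state=(4.704)

(x) = (4.704)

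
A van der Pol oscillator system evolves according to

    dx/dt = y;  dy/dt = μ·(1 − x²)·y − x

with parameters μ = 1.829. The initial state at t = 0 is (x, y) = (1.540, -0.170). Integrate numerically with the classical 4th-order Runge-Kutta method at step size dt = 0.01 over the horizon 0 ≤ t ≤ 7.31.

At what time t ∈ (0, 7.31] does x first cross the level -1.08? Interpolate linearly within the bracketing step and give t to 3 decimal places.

t=0.000: state=(1.540, -0.170)
step 1 (dt=0.01): k1=(-0.170, -1.114), k2=(-0.176, -1.100), k3=(-0.175, -1.100), k4=(-0.181, -1.086); state += dt/6·(k1+2k2+2k3+k4)
t=0.010: state=(1.538, -0.181)
t=0.020: state=(1.536, -0.192)
t=0.030: state=(1.534, -0.202)
continuing one RK4 step at a time; state shown every 25 steps (Δt=0.25):
t=0.250: state=(1.469, -0.382)
t=0.500: state=(1.354, -0.528)
t=0.750: state=(1.205, -0.674)
t=1.000: state=(1.013, -0.871)
t=1.250: state=(0.759, -1.191)
t=1.500: state=(0.396, -1.774)
t=1.750: state=(-0.166, -2.795)
t=2.000: state=(-0.991, -3.573)
t=2.020: state=(-1.062, -3.546)
next step: t=2.030: state=(-1.097, -3.524) — x has crossed -1.08
linear interpolation between t=2.020 (-1.06185) and t=2.030 (-1.09720) → t≈2.025

t = 2.025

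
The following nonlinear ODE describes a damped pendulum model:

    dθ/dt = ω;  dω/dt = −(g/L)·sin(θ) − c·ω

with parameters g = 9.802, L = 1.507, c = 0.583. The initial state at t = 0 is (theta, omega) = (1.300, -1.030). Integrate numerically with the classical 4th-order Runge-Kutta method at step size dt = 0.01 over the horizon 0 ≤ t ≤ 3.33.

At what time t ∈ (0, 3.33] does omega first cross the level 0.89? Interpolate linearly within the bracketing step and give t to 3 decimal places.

t=0.000: state=(1.300, -1.030)
step 1 (dt=0.01): k1=(-1.030, -5.667), k2=(-1.058, -5.641), k3=(-1.058, -5.641), k4=(-1.086, -5.615); state += dt/6·(k1+2k2+2k3+k4)
t=0.010: state=(1.289, -1.086)
t=0.020: state=(1.278, -1.142)
t=0.030: state=(1.267, -1.198)
continuing one RK4 step at a time; state shown every 20 steps (Δt=0.2):
t=0.200: state=(0.989, -2.037)
t=0.400: state=(0.512, -2.647)
t=0.600: state=(-0.028, -2.639)
t=0.800: state=(-0.502, -2.012)
t=1.000: state=(-0.809, -1.026)
t=1.200: state=(-0.908, 0.031)
t=1.380: state=(-0.824, 0.882)
next step: t=1.390: state=(-0.815, 0.925) — omega has crossed 0.89
linear interpolation between t=1.380 (0.88250) and t=1.390 (0.92475) → t≈1.382

t = 1.382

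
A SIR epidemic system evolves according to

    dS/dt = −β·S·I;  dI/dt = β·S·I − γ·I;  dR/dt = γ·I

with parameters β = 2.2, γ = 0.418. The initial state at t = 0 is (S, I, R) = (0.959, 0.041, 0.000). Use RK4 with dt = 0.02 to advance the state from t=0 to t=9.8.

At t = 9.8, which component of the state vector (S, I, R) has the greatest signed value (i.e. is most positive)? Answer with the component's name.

largest component: R

t=0.000: state=(0.959, 0.041, 0.000)
step 1 (dt=0.02): k1=(-0.087, 0.069, 0.017), k2=(-0.088, 0.070, 0.017), k3=(-0.088, 0.070, 0.017), k4=(-0.089, 0.072, 0.018); state += dt/6·(k1+2k2+2k3+k4)
t=0.020: state=(0.957, 0.042, 0.000)
t=0.040: state=(0.955, 0.044, 0.001)
t=0.060: state=(0.954, 0.045, 0.001)
continuing one RK4 step at a time; state shown every 25 steps (Δt=0.5):
t=0.500: state=(0.894, 0.093, 0.013)
t=1.000: state=(0.769, 0.189, 0.042)
t=1.500: state=(0.582, 0.323, 0.095)
t=2.000: state=(0.380, 0.444, 0.176)
t=2.500: state=(0.224, 0.500, 0.276)
t=3.000: state=(0.130, 0.490, 0.380)
t=3.500: state=(0.077, 0.444, 0.478)
t=4.000: state=(0.049, 0.386, 0.565)
t=4.500: state=(0.033, 0.327, 0.640)
t=5.000: state=(0.024, 0.274, 0.702)
t=5.500: state=(0.018, 0.227, 0.755)
t=6.000: state=(0.014, 0.188, 0.798)
t=6.500: state=(0.012, 0.155, 0.834)
t=7.000: state=(0.010, 0.127, 0.863)
t=7.500: state=(0.009, 0.104, 0.887)
t=8.000: state=(0.008, 0.085, 0.907)
t=8.500: state=(0.007, 0.070, 0.923)
t=9.000: state=(0.007, 0.057, 0.936)
t=9.500: state=(0.007, 0.047, 0.947)
t=9.800: state=(0.006, 0.041, 0.952)
compare at T: S=0.006, I=0.041, R=0.952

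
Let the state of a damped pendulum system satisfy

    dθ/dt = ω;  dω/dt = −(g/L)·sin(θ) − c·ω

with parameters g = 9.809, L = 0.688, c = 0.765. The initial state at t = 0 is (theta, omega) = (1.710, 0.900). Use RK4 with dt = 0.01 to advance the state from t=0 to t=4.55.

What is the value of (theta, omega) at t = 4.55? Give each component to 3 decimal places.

t=0.000: state=(1.710, 0.900)
step 1 (dt=0.01): k1=(0.900, -14.808), k2=(0.826, -14.742), k3=(0.826, -14.743), k4=(0.753, -14.678); state += dt/6·(k1+2k2+2k3+k4)
t=0.010: state=(1.718, 0.753)
t=0.020: state=(1.725, 0.606)
t=0.030: state=(1.730, 0.462)
continuing one RK4 step at a time; state shown every 20 steps (Δt=0.2):
t=0.200: state=(1.609, -1.847)
t=0.400: state=(1.000, -4.115)
t=0.600: state=(0.066, -4.826)
t=0.800: state=(-0.765, -3.169)
t=1.000: state=(-1.136, -0.507)
t=1.200: state=(-0.985, 1.918)
t=1.400: state=(-0.432, 3.378)
t=1.600: state=(0.247, 3.103)
t=1.800: state=(0.710, 1.375)
t=2.000: state=(0.777, -0.677)
t=2.200: state=(0.477, -2.171)
t=2.400: state=(-0.010, -2.465)
t=2.600: state=(-0.423, -1.496)
t=2.800: state=(-0.571, 0.039)
t=3.000: state=(-0.423, 1.339)
t=3.200: state=(-0.090, 1.827)
t=3.400: state=(0.241, 1.337)
t=3.600: state=(0.405, 0.259)
t=3.800: state=(0.347, -0.790)
t=4.000: state=(0.125, -1.309)
t=4.200: state=(-0.128, -1.102)
t=4.400: state=(-0.280, -0.374)
t=4.550: state=(-0.289, 0.250)

(theta, omega) = (-0.289, 0.250)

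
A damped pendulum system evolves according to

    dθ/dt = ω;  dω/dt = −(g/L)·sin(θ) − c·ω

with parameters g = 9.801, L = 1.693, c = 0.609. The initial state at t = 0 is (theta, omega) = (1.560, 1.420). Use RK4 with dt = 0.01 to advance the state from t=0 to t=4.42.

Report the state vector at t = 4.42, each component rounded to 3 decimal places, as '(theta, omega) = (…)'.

t=0.000: state=(1.560, 1.420)
step 1 (dt=0.01): k1=(1.420, -6.654), k2=(1.387, -6.634), k3=(1.387, -6.634), k4=(1.354, -6.613); state += dt/6·(k1+2k2+2k3+k4)
t=0.010: state=(1.574, 1.354)
t=0.020: state=(1.587, 1.288)
t=0.030: state=(1.600, 1.222)
continuing one RK4 step at a time; state shown every 20 steps (Δt=0.2):
t=0.200: state=(1.716, 0.173)
t=0.400: state=(1.639, -0.929)
t=0.600: state=(1.353, -1.906)
t=0.800: state=(0.891, -2.665)
t=1.000: state=(0.318, -2.969)
t=1.200: state=(-0.255, -2.650)
t=1.400: state=(-0.709, -1.828)
t=1.600: state=(-0.972, -0.794)
t=1.800: state=(-1.028, 0.224)
t=2.000: state=(-0.892, 1.099)
t=2.200: state=(-0.605, 1.718)
t=2.400: state=(-0.230, 1.961)
t=2.600: state=(0.150, 1.772)
t=2.800: state=(0.455, 1.233)
t=3.000: state=(0.631, 0.516)
t=3.200: state=(0.661, -0.210)
t=3.400: state=(0.555, -0.817)
t=3.600: state=(0.349, -1.202)
t=3.800: state=(0.093, -1.302)
t=4.000: state=(-0.153, -1.114)
t=4.200: state=(-0.338, -0.713)
t=4.400: state=(-0.431, -0.213)
t=4.420: state=(-0.435, -0.162)

(theta, omega) = (-0.435, -0.162)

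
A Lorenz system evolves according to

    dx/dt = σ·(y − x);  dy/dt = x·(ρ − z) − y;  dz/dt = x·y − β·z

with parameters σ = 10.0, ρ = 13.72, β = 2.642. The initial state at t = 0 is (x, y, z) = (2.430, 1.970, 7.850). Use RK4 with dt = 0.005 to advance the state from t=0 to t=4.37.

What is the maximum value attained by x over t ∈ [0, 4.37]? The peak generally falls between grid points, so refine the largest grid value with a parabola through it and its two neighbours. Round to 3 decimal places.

max x = 9.013

t=0.000: state=(2.430, 1.970, 7.850)
step 1 (dt=0.005): k1=(-4.600, 12.294, -15.953), k2=(-4.178, 12.292, -15.796), k3=(-4.188, 12.298, -15.794), k4=(-3.776, 12.300, -15.637); state += dt/6·(k1+2k2+2k3+k4)
t=0.005: state=(2.409, 2.031, 7.771)
t=0.010: state=(2.392, 2.093, 7.694)
t=0.015: state=(2.379, 2.155, 7.618)
continuing one RK4 step at a time; state shown every 40 steps (Δt=0.2):
t=0.200: state=(3.700, 5.176, 6.233)
t=0.400: state=(7.814, 9.897, 11.080)
t=0.600: state=(7.701, 5.375, 17.609)
t=0.800: state=(3.478, 2.338, 13.032)
t=1.000: state=(3.021, 3.510, 8.971)
t=1.200: state=(5.138, 6.723, 8.537)
t=1.400: state=(8.057, 8.643, 14.001)
t=1.600: state=(6.140, 4.340, 15.731)
t=1.800: state=(3.780, 3.397, 11.796)
t=2.000: state=(4.325, 5.157, 9.500)
t=2.200: state=(6.605, 7.770, 11.376)
t=2.400: state=(7.226, 6.460, 15.195)
t=2.600: state=(5.003, 4.081, 13.633)
t=2.800: state=(4.362, 4.613, 10.934)
t=3.000: state=(5.664, 6.577, 10.825)
t=3.200: state=(7.003, 7.120, 13.658)
t=3.400: state=(5.951, 5.084, 14.264)
t=3.600: state=(4.776, 4.604, 12.152)
t=3.800: state=(5.247, 5.809, 11.121)
t=4.000: state=(6.454, 6.889, 12.578)
t=4.200: state=(6.367, 5.876, 14.032)
t=4.370: state=(5.412, 4.941, 13.201)
largest grid value and its neighbours: x(0.495)=9.00984, x(0.500)=9.01293, x(0.505)=9.00887
parabola through these three points peaks at t≈0.500 with x≈9.01294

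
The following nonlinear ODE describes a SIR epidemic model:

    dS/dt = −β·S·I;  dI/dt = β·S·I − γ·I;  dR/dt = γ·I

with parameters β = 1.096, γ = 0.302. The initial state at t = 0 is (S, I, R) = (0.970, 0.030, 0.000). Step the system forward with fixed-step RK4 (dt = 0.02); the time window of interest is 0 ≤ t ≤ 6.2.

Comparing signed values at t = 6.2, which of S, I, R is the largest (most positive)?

largest component: R

t=0.000: state=(0.970, 0.030, 0.000)
step 1 (dt=0.02): k1=(-0.032, 0.023, 0.009), k2=(-0.032, 0.023, 0.009), k3=(-0.032, 0.023, 0.009), k4=(-0.032, 0.023, 0.009); state += dt/6·(k1+2k2+2k3+k4)
t=0.020: state=(0.969, 0.030, 0.000)
t=0.040: state=(0.969, 0.031, 0.000)
t=0.060: state=(0.968, 0.031, 0.001)
continuing one RK4 step at a time; state shown every 25 steps (Δt=0.5):
t=0.500: state=(0.951, 0.044, 0.006)
t=1.000: state=(0.924, 0.063, 0.013)
t=1.500: state=(0.886, 0.089, 0.025)
t=2.000: state=(0.837, 0.122, 0.041)
t=2.500: state=(0.774, 0.164, 0.062)
t=3.000: state=(0.699, 0.211, 0.090)
t=3.500: state=(0.614, 0.260, 0.126)
t=4.000: state=(0.526, 0.305, 0.169)
t=4.500: state=(0.440, 0.342, 0.218)
t=5.000: state=(0.362, 0.366, 0.271)
t=5.500: state=(0.295, 0.377, 0.328)
t=6.000: state=(0.240, 0.375, 0.385)
t=6.200: state=(0.221, 0.372, 0.407)
compare at T: S=0.221, I=0.372, R=0.407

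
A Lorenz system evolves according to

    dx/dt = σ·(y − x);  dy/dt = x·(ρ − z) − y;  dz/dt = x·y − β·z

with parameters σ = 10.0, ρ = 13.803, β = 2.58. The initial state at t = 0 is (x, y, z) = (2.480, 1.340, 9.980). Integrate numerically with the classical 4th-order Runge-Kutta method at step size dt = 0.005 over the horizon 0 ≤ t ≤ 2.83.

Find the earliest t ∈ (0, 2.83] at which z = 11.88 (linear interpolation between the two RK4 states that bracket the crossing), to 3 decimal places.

t=0.000: state=(2.480, 1.340, 9.980)
step 1 (dt=0.005): k1=(-11.400, 8.141, -22.425), k2=(-10.911, 8.149, -22.269), k3=(-10.923, 8.153, -22.268), k4=(-10.446, 8.162, -22.112); state += dt/6·(k1+2k2+2k3+k4)
t=0.005: state=(2.425, 1.381, 9.869)
t=0.010: state=(2.375, 1.422, 9.759)
t=0.015: state=(2.330, 1.463, 9.651)
continuing one RK4 step at a time; state shown every 20 steps (Δt=0.1):
t=0.100: state=(2.071, 2.208, 8.047)
t=0.200: state=(2.569, 3.397, 6.780)
t=0.300: state=(3.727, 5.231, 6.433)
t=0.400: state=(5.582, 7.751, 7.664)
t=0.500: state=(7.805, 9.826, 11.296)
t=0.510: state=(8.001, 9.907, 11.778)
next step: t=0.515: state=(8.095, 9.934, 12.024) — z has crossed 11.88
linear interpolation between t=0.510 (11.77807) and t=0.515 (12.02380) → t≈0.512

t = 0.512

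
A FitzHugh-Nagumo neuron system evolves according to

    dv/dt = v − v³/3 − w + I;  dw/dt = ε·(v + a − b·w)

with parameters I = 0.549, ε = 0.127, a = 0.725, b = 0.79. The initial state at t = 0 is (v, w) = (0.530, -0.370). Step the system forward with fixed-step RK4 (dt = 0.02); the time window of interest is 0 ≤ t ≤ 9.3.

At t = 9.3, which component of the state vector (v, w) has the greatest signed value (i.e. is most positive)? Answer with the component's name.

t=0.000: state=(0.530, -0.370)
step 1 (dt=0.02): k1=(1.399, 0.197), k2=(1.407, 0.198), k3=(1.407, 0.198), k4=(1.415, 0.200); state += dt/6·(k1+2k2+2k3+k4)
t=0.020: state=(0.558, -0.366)
t=0.040: state=(0.587, -0.362)
t=0.060: state=(0.615, -0.358)
continuing one RK4 step at a time; state shown every 25 steps (Δt=0.5):
t=0.500: state=(1.269, -0.251)
t=1.000: state=(1.767, -0.098)
t=1.500: state=(1.908, 0.067)
t=2.000: state=(1.901, 0.227)
t=2.500: state=(1.856, 0.377)
t=3.000: state=(1.801, 0.517)
t=3.500: state=(1.743, 0.646)
t=4.000: state=(1.682, 0.766)
t=4.500: state=(1.621, 0.875)
t=5.000: state=(1.557, 0.976)
t=5.500: state=(1.492, 1.068)
t=6.000: state=(1.424, 1.150)
t=6.500: state=(1.352, 1.225)
t=7.000: state=(1.275, 1.291)
t=7.500: state=(1.193, 1.350)
t=8.000: state=(1.101, 1.399)
t=8.500: state=(0.997, 1.441)
t=9.000: state=(0.873, 1.473)
t=9.300: state=(0.785, 1.488)
compare at T: v=0.785, w=1.488

largest component: w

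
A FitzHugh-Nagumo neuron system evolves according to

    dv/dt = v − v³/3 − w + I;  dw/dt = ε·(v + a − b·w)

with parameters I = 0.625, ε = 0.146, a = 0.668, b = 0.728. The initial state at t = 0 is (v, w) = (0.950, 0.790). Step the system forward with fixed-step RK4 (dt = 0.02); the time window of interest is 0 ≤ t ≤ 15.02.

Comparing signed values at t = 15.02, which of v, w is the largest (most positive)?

t=0.000: state=(0.950, 0.790)
step 1 (dt=0.02): k1=(0.499, 0.152), k2=(0.498, 0.153), k3=(0.498, 0.153), k4=(0.497, 0.153); state += dt/6·(k1+2k2+2k3+k4)
t=0.020: state=(0.960, 0.793)
t=0.040: state=(0.970, 0.796)
t=0.060: state=(0.980, 0.799)
continuing one RK4 step at a time; state shown every 25 steps (Δt=0.5):
t=0.500: state=(1.176, 0.873)
t=1.000: state=(1.326, 0.964)
t=1.500: state=(1.391, 1.059)
t=2.000: state=(1.395, 1.151)
t=2.500: state=(1.362, 1.237)
t=3.000: state=(1.306, 1.315)
t=3.500: state=(1.236, 1.385)
t=4.000: state=(1.153, 1.446)
t=4.500: state=(1.056, 1.497)
t=5.000: state=(0.942, 1.538)
t=5.500: state=(0.803, 1.568)
t=6.000: state=(0.622, 1.586)
t=6.500: state=(0.370, 1.587)
t=7.000: state=(-0.013, 1.566)
t=7.500: state=(-0.608, 1.511)
t=8.000: state=(-1.339, 1.411)
t=8.500: state=(-1.798, 1.271)
t=9.000: state=(-1.919, 1.120)
t=9.500: state=(-1.910, 0.973)
t=10.000: state=(-1.868, 0.835)
t=10.500: state=(-1.818, 0.709)
t=11.000: state=(-1.767, 0.592)
t=11.500: state=(-1.714, 0.485)
t=12.000: state=(-1.662, 0.387)
t=12.500: state=(-1.609, 0.299)
t=13.000: state=(-1.556, 0.218)
t=13.500: state=(-1.502, 0.146)
t=14.000: state=(-1.448, 0.081)
t=14.500: state=(-1.394, 0.023)
t=15.000: state=(-1.338, -0.028)
t=15.020: state=(-1.336, -0.030)
compare at T: v=-1.336, w=-0.030

largest component: w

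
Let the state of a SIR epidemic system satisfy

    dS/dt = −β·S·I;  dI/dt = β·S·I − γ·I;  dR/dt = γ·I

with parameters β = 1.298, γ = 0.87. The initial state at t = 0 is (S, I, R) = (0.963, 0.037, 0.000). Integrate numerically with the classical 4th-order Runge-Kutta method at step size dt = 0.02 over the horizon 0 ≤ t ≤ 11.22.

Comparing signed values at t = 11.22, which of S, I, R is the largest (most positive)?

largest component: R

t=0.000: state=(0.963, 0.037, 0.000)
step 1 (dt=0.02): k1=(-0.046, 0.014, 0.032), k2=(-0.046, 0.014, 0.032), k3=(-0.046, 0.014, 0.032), k4=(-0.047, 0.014, 0.032); state += dt/6·(k1+2k2+2k3+k4)
t=0.020: state=(0.962, 0.037, 0.001)
t=0.040: state=(0.961, 0.038, 0.001)
t=0.060: state=(0.960, 0.038, 0.002)
continuing one RK4 step at a time; state shown every 25 steps (Δt=0.5):
t=0.500: state=(0.938, 0.044, 0.018)
t=1.000: state=(0.909, 0.052, 0.039)
t=1.500: state=(0.876, 0.060, 0.063)
t=2.000: state=(0.840, 0.068, 0.091)
t=2.500: state=(0.802, 0.075, 0.123)
t=3.000: state=(0.762, 0.081, 0.157)
t=3.500: state=(0.722, 0.085, 0.193)
t=4.000: state=(0.683, 0.087, 0.230)
t=4.500: state=(0.646, 0.086, 0.268)
t=5.000: state=(0.611, 0.084, 0.305)
t=5.500: state=(0.579, 0.080, 0.341)
t=6.000: state=(0.551, 0.075, 0.375)
t=6.500: state=(0.526, 0.069, 0.406)
t=7.000: state=(0.504, 0.062, 0.434)
t=7.500: state=(0.485, 0.055, 0.460)
t=8.000: state=(0.469, 0.049, 0.482)
t=8.500: state=(0.455, 0.043, 0.502)
t=9.000: state=(0.444, 0.037, 0.519)
t=9.500: state=(0.434, 0.032, 0.534)
t=10.000: state=(0.426, 0.027, 0.547)
t=10.500: state=(0.419, 0.023, 0.558)
t=11.000: state=(0.413, 0.020, 0.567)
t=11.220: state=(0.411, 0.018, 0.571)
compare at T: S=0.411, I=0.018, R=0.571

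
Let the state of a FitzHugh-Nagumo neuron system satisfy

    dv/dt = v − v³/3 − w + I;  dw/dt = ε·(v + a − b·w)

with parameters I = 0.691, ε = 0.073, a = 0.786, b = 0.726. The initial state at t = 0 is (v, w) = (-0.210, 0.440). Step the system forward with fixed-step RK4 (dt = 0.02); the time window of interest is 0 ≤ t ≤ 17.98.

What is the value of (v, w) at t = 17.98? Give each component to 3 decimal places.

t=0.000: state=(-0.210, 0.440)
step 1 (dt=0.02): k1=(0.044, 0.019), k2=(0.044, 0.019), k3=(0.044, 0.019), k4=(0.045, 0.019); state += dt/6·(k1+2k2+2k3+k4)
t=0.020: state=(-0.209, 0.440)
t=0.040: state=(-0.208, 0.441)
t=0.060: state=(-0.207, 0.441)
continuing one RK4 step at a time; state shown every 50 steps (Δt=1):
t=1.000: state=(-0.150, 0.460)
t=2.000: state=(-0.027, 0.486)
t=3.000: state=(0.255, 0.523)
t=4.000: state=(0.854, 0.590)
t=5.000: state=(1.485, 0.701)
t=6.000: state=(1.646, 0.834)
t=7.000: state=(1.614, 0.963)
t=8.000: state=(1.545, 1.082)
t=9.000: state=(1.466, 1.189)
t=10.000: state=(1.380, 1.284)
t=11.000: state=(1.286, 1.369)
t=12.000: state=(1.177, 1.442)
t=13.000: state=(1.047, 1.502)
t=14.000: state=(0.874, 1.549)
t=15.000: state=(0.605, 1.579)
t=16.000: state=(0.058, 1.579)
t=17.000: state=(-1.198, 1.517)
t=17.980: state=(-1.948, 1.377)

(v, w) = (-1.948, 1.377)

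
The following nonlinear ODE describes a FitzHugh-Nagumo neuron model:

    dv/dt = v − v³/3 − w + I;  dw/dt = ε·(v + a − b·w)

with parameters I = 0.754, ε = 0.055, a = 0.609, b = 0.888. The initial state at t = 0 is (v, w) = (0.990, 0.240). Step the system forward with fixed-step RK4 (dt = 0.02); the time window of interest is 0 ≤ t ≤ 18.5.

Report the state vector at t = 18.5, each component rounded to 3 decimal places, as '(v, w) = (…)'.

t=0.000: state=(0.990, 0.240)
step 1 (dt=0.02): k1=(1.181, 0.076), k2=(1.180, 0.077), k3=(1.180, 0.077), k4=(1.179, 0.077); state += dt/6·(k1+2k2+2k3+k4)
t=0.020: state=(1.014, 0.242)
t=0.040: state=(1.037, 0.243)
t=0.060: state=(1.061, 0.245)
continuing one RK4 step at a time; state shown every 50 steps (Δt=1):
t=1.000: state=(1.787, 0.340)
t=2.000: state=(1.872, 0.456)
t=3.000: state=(1.837, 0.567)
t=4.000: state=(1.793, 0.670)
t=5.000: state=(1.748, 0.766)
t=6.000: state=(1.703, 0.855)
t=7.000: state=(1.659, 0.937)
t=8.000: state=(1.613, 1.013)
t=9.000: state=(1.568, 1.082)
t=10.000: state=(1.522, 1.146)
t=11.000: state=(1.476, 1.205)
t=12.000: state=(1.429, 1.258)
t=13.000: state=(1.381, 1.306)
t=14.000: state=(1.331, 1.350)
t=15.000: state=(1.279, 1.388)
t=16.000: state=(1.225, 1.422)
t=17.000: state=(1.168, 1.451)
t=18.000: state=(1.105, 1.475)
t=18.500: state=(1.071, 1.486)

(v, w) = (1.071, 1.486)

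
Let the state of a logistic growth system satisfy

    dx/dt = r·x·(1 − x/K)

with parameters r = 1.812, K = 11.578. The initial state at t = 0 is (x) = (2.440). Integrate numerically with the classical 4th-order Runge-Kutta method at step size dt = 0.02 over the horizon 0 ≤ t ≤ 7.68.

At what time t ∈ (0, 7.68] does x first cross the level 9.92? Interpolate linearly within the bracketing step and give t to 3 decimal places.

t=0.000: state=(2.440)
step 1 (dt=0.02): k1=(3.490), k2=(3.526), k3=(3.526), k4=(3.563); state += dt/6·(k1+2k2+2k3+k4)
t=0.020: state=(2.511)
t=0.040: state=(2.583)
t=0.060: state=(2.656)
continuing one RK4 step at a time; state shown every 25 steps (Δt=0.5):
t=0.500: state=(4.606)
t=1.000: state=(7.184)
t=1.500: state=(9.283)
t=1.700: state=(9.878)
next step: t=1.720: state=(9.930) — x has crossed 9.92
linear interpolation between t=1.700 (9.87840) and t=1.720 (9.93028) → t≈1.716

t = 1.716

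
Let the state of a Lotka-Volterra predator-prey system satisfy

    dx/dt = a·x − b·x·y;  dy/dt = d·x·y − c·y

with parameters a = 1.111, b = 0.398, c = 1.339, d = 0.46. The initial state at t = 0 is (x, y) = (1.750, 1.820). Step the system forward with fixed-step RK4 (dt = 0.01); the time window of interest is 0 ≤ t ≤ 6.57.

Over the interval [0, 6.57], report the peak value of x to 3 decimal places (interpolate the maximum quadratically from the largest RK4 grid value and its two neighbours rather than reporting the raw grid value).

t=0.000: state=(1.750, 1.820)
step 1 (dt=0.01): k1=(0.677, -0.972), k2=(0.681, -0.966), k3=(0.681, -0.966), k4=(0.686, -0.961); state += dt/6·(k1+2k2+2k3+k4)
t=0.010: state=(1.757, 1.810)
t=0.020: state=(1.764, 1.801)
t=0.030: state=(1.771, 1.791)
continuing one RK4 step at a time; state shown every 25 steps (Δt=0.25):
t=0.250: state=(1.949, 1.610)
t=0.500: state=(2.209, 1.462)
t=0.750: state=(2.534, 1.373)
t=1.000: state=(2.924, 1.344)
t=1.250: state=(3.373, 1.381)
t=1.500: state=(3.861, 1.497)
t=1.750: state=(4.348, 1.718)
t=2.000: state=(4.759, 2.078)
t=2.250: state=(4.983, 2.609)
t=2.500: state=(4.907, 3.308)
t=2.750: state=(4.486, 4.074)
t=3.000: state=(3.818, 4.707)
t=3.250: state=(3.098, 5.010)
t=3.500: state=(2.487, 4.935)
t=3.750: state=(2.042, 4.574)
t=4.000: state=(1.753, 4.065)
t=4.250: state=(1.586, 3.521)
t=4.500: state=(1.514, 3.009)
t=4.750: state=(1.516, 2.561)
t=5.000: state=(1.581, 2.188)
t=5.250: state=(1.705, 1.890)
t=5.500: state=(1.887, 1.662)
t=5.750: state=(2.130, 1.497)
t=6.000: state=(2.437, 1.392)
t=6.250: state=(2.809, 1.346)
t=6.500: state=(3.243, 1.363)
t=6.570: state=(3.373, 1.381)
largest grid value and its neighbours: x(2.310)=4.99594, x(2.320)=4.99623, x(2.330)=4.99599
parabola through these three points peaks at t≈2.320 with x≈4.99624

max x = 4.996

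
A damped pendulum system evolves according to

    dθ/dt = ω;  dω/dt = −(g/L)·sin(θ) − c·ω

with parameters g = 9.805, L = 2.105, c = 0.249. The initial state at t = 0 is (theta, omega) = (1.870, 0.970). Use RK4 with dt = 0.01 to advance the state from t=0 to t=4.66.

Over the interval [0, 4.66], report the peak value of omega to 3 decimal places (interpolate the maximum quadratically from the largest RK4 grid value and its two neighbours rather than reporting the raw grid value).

t=0.000: state=(1.870, 0.970)
step 1 (dt=0.01): k1=(0.970, -4.693), k2=(0.947, -4.680), k3=(0.947, -4.680), k4=(0.923, -4.668); state += dt/6·(k1+2k2+2k3+k4)
t=0.010: state=(1.879, 0.923)
t=0.020: state=(1.888, 0.877)
t=0.030: state=(1.897, 0.830)
continuing one RK4 step at a time; state shown every 20 steps (Δt=0.2):
t=0.200: state=(1.973, 0.075)
t=0.400: state=(1.903, -0.772)
t=0.600: state=(1.664, -1.618)
t=0.800: state=(1.257, -2.438)
t=1.000: state=(0.701, -3.068)
t=1.200: state=(0.060, -3.251)
t=1.400: state=(-0.560, -2.864)
t=1.600: state=(-1.058, -2.065)
t=1.800: state=(-1.376, -1.110)
t=2.000: state=(-1.502, -0.154)
t=2.200: state=(-1.441, 0.759)
t=2.400: state=(-1.203, 1.603)
t=2.600: state=(-0.809, 2.293)
t=2.800: state=(-0.307, 2.661)
t=3.000: state=(0.224, 2.566)
t=3.200: state=(0.690, 2.035)
t=3.400: state=(1.021, 1.245)
t=3.600: state=(1.182, 0.369)
t=3.800: state=(1.169, -0.493)
t=4.000: state=(0.991, -1.274)
t=4.200: state=(0.671, -1.886)
t=4.400: state=(0.256, -2.200)
t=4.600: state=(-0.183, -2.124)
t=4.660: state=(-0.308, -2.025)
largest grid value and its neighbours: omega(2.850)=2.68328, omega(2.860)=2.68402, omega(2.870)=2.68352
parabola through these three points peaks at t≈2.861 with omega≈2.68402

max omega = 2.684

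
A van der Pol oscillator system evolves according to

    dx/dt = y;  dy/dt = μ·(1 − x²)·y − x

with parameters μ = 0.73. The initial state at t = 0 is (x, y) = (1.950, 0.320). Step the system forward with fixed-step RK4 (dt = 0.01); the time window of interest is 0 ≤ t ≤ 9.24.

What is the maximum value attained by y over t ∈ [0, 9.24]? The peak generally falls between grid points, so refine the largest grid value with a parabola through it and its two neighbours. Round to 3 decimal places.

t=0.000: state=(1.950, 0.320)
step 1 (dt=0.01): k1=(0.320, -2.605), k2=(0.307, -2.581), k3=(0.307, -2.581), k4=(0.294, -2.558); state += dt/6·(k1+2k2+2k3+k4)
t=0.010: state=(1.953, 0.294)
t=0.020: state=(1.956, 0.269)
t=0.030: state=(1.958, 0.244)
continuing one RK4 step at a time; state shown every 50 steps (Δt=0.5):
t=0.500: state=(1.871, -0.499)
t=1.000: state=(1.522, -0.874)
t=1.500: state=(0.991, -1.277)
t=2.000: state=(0.201, -1.930)
t=2.500: state=(-0.923, -2.388)
t=3.000: state=(-1.839, -1.014)
t=3.500: state=(-1.983, 0.247)
t=4.000: state=(-1.725, 0.723)
t=4.500: state=(-1.280, 1.067)
t=5.000: state=(-0.629, 1.581)
t=5.500: state=(0.345, 2.308)
t=6.000: state=(1.489, 1.883)
t=6.500: state=(1.994, 0.218)
t=7.000: state=(1.881, -0.539)
t=7.500: state=(1.519, -0.893)
t=8.000: state=(0.979, -1.296)
t=8.500: state=(0.179, -1.956)
t=9.000: state=(-0.955, -2.386)
t=9.240: state=(-1.481, -1.897)
largest grid value and its neighbours: y(5.660)=2.41730, y(5.670)=2.41800, y(5.680)=2.41781
parabola through these three points peaks at t≈5.673 with y≈2.41803

max y = 2.418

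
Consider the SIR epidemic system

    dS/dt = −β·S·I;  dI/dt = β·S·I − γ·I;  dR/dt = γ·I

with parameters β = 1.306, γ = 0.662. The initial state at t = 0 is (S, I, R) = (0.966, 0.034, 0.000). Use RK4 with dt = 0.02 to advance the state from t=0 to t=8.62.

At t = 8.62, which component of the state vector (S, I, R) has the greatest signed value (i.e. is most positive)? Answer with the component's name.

largest component: R

t=0.000: state=(0.966, 0.034, 0.000)
step 1 (dt=0.02): k1=(-0.043, 0.020, 0.023), k2=(-0.043, 0.020, 0.023), k3=(-0.043, 0.020, 0.023), k4=(-0.043, 0.021, 0.023); state += dt/6·(k1+2k2+2k3+k4)
t=0.020: state=(0.965, 0.034, 0.000)
t=0.040: state=(0.964, 0.035, 0.001)
t=0.060: state=(0.963, 0.035, 0.001)
continuing one RK4 step at a time; state shown every 25 steps (Δt=0.5):
t=0.500: state=(0.941, 0.046, 0.013)
t=1.000: state=(0.910, 0.060, 0.030)
t=1.500: state=(0.870, 0.077, 0.053)
t=2.000: state=(0.822, 0.096, 0.082)
t=2.500: state=(0.767, 0.116, 0.117)
t=3.000: state=(0.707, 0.135, 0.158)
t=3.500: state=(0.644, 0.150, 0.206)
t=4.000: state=(0.581, 0.161, 0.257)
t=4.500: state=(0.522, 0.166, 0.312)
t=5.000: state=(0.469, 0.165, 0.367)
t=5.500: state=(0.422, 0.158, 0.420)
t=6.000: state=(0.382, 0.148, 0.471)
t=6.500: state=(0.348, 0.134, 0.518)
t=7.000: state=(0.320, 0.120, 0.560)
t=7.500: state=(0.297, 0.105, 0.597)
t=8.000: state=(0.279, 0.091, 0.630)
t=8.500: state=(0.264, 0.078, 0.658)
t=8.620: state=(0.261, 0.075, 0.664)
compare at T: S=0.261, I=0.075, R=0.664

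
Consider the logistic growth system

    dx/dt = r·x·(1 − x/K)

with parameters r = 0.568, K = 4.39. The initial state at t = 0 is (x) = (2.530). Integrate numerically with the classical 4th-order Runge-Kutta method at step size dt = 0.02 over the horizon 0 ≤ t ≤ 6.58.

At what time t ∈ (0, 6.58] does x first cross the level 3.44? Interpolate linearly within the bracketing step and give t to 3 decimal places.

t = 1.724

t=0.000: state=(2.530)
step 1 (dt=0.02): k1=(0.609), k2=(0.608), k3=(0.608), k4=(0.608); state += dt/6·(k1+2k2+2k3+k4)
t=0.020: state=(2.542)
t=0.040: state=(2.554)
t=0.060: state=(2.566)
continuing one RK4 step at a time; state shown every 25 steps (Δt=0.5):
t=0.500: state=(2.826)
t=1.000: state=(3.099)
t=1.500: state=(3.342)
t=1.720: state=(3.438)
next step: t=1.740: state=(3.447) — x has crossed 3.44
linear interpolation between t=1.720 (3.43839) and t=1.740 (3.44683) → t≈1.724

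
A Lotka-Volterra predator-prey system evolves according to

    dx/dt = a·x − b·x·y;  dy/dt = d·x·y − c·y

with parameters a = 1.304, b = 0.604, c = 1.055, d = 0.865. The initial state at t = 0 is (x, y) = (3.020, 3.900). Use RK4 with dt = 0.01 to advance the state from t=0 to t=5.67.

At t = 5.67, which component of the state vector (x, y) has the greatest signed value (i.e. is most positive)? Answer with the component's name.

largest component: x

t=0.000: state=(3.020, 3.900)
step 1 (dt=0.01): k1=(-3.176, 6.073), k2=(-3.214, 6.067), k3=(-3.214, 6.066), k4=(-3.252, 6.058); state += dt/6·(k1+2k2+2k3+k4)
t=0.010: state=(2.988, 3.961)
t=0.020: state=(2.955, 4.021)
t=0.030: state=(2.921, 4.081)
continuing one RK4 step at a time; state shown every 20 steps (Δt=0.2):
t=0.200: state=(2.282, 5.007)
t=0.400: state=(1.548, 5.635)
t=0.600: state=(1.009, 5.675)
t=0.800: state=(0.673, 5.302)
t=1.000: state=(0.476, 4.735)
t=1.200: state=(0.362, 4.119)
t=1.400: state=(0.296, 3.529)
t=1.600: state=(0.259, 2.997)
t=1.800: state=(0.241, 2.534)
t=2.000: state=(0.236, 2.138)
t=2.200: state=(0.242, 1.804)
t=2.400: state=(0.257, 1.525)
t=2.600: state=(0.281, 1.294)
t=2.800: state=(0.316, 1.103)
t=3.000: state=(0.363, 0.947)
t=3.200: state=(0.423, 0.821)
t=3.400: state=(0.500, 0.720)
t=3.600: state=(0.598, 0.641)
t=3.800: state=(0.722, 0.581)
t=4.000: state=(0.875, 0.540)
t=4.200: state=(1.066, 0.517)
t=4.400: state=(1.301, 0.513)
t=4.600: state=(1.585, 0.533)
t=4.800: state=(1.924, 0.584)
t=5.000: state=(2.315, 0.682)
t=5.200: state=(2.740, 0.855)
t=5.400: state=(3.155, 1.154)
t=5.600: state=(3.464, 1.661)
t=5.670: state=(3.520, 1.907)
compare at T: x=3.520, y=1.907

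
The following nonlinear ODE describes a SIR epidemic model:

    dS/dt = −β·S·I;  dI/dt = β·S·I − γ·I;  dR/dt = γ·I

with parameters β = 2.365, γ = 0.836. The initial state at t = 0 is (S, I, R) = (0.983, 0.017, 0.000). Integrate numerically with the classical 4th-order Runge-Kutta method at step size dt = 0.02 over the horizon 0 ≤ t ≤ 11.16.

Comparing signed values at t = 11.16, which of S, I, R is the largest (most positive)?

largest component: R

t=0.000: state=(0.983, 0.017, 0.000)
step 1 (dt=0.02): k1=(-0.040, 0.025, 0.014), k2=(-0.040, 0.026, 0.014), k3=(-0.040, 0.026, 0.014), k4=(-0.041, 0.026, 0.015); state += dt/6·(k1+2k2+2k3+k4)
t=0.020: state=(0.982, 0.018, 0.000)
t=0.040: state=(0.981, 0.018, 0.001)
t=0.060: state=(0.981, 0.019, 0.001)
continuing one RK4 step at a time; state shown every 25 steps (Δt=0.5):
t=0.500: state=(0.954, 0.035, 0.010)
t=1.000: state=(0.899, 0.070, 0.032)
t=1.500: state=(0.802, 0.126, 0.072)
t=2.000: state=(0.663, 0.198, 0.139)
t=2.500: state=(0.504, 0.260, 0.236)
t=3.000: state=(0.364, 0.285, 0.351)
t=3.500: state=(0.261, 0.270, 0.468)
t=4.000: state=(0.194, 0.232, 0.574)
t=4.500: state=(0.151, 0.187, 0.662)
t=5.000: state=(0.124, 0.145, 0.731)
t=5.500: state=(0.107, 0.109, 0.784)
t=6.000: state=(0.096, 0.081, 0.823)
t=6.500: state=(0.088, 0.059, 0.852)
t=7.000: state=(0.083, 0.043, 0.874)
t=7.500: state=(0.079, 0.031, 0.889)
t=8.000: state=(0.077, 0.023, 0.900)
t=8.500: state=(0.075, 0.016, 0.908)
t=9.000: state=(0.074, 0.012, 0.914)
t=9.500: state=(0.073, 0.008, 0.918)
t=10.000: state=(0.073, 0.006, 0.921)
t=10.500: state=(0.072, 0.004, 0.924)
t=11.000: state=(0.072, 0.003, 0.925)
t=11.160: state=(0.072, 0.003, 0.926)
compare at T: S=0.072, I=0.003, R=0.926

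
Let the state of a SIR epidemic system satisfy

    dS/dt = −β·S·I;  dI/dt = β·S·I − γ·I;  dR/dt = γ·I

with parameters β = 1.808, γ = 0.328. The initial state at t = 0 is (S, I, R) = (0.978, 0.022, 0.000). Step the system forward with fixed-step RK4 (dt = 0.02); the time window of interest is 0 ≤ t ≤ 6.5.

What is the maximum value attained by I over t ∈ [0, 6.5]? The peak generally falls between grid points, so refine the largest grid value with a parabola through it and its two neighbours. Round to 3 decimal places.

max I = 0.513

t=0.000: state=(0.978, 0.022, 0.000)
step 1 (dt=0.02): k1=(-0.039, 0.032, 0.007), k2=(-0.039, 0.032, 0.007), k3=(-0.039, 0.032, 0.007), k4=(-0.040, 0.033, 0.007); state += dt/6·(k1+2k2+2k3+k4)
t=0.020: state=(0.977, 0.023, 0.000)
t=0.040: state=(0.976, 0.023, 0.000)
t=0.060: state=(0.976, 0.024, 0.000)
continuing one RK4 step at a time; state shown every 25 steps (Δt=0.5):
t=0.500: state=(0.950, 0.045, 0.005)
t=1.000: state=(0.897, 0.088, 0.016)
t=1.500: state=(0.803, 0.161, 0.036)
t=2.000: state=(0.664, 0.266, 0.070)
t=2.500: state=(0.495, 0.381, 0.124)
t=3.000: state=(0.336, 0.470, 0.194)
t=3.500: state=(0.215, 0.510, 0.275)
t=4.000: state=(0.135, 0.506, 0.359)
t=4.500: state=(0.087, 0.474, 0.439)
t=5.000: state=(0.058, 0.429, 0.514)
t=5.500: state=(0.040, 0.380, 0.580)
t=6.000: state=(0.029, 0.333, 0.638)
t=6.500: state=(0.022, 0.289, 0.689)
largest grid value and its neighbours: I(3.660)=0.51291, I(3.680)=0.51295, I(3.700)=0.51292
parabola through these three points peaks at t≈3.682 with I≈0.51295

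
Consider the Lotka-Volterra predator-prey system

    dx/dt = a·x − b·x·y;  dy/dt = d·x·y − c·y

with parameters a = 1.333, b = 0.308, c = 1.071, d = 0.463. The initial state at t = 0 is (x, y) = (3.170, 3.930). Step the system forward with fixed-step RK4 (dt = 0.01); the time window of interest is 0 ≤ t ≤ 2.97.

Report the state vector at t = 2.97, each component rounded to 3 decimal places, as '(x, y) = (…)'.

t=0.000: state=(3.170, 3.930)
step 1 (dt=0.01): k1=(0.389, 1.559), k2=(0.381, 1.566), k3=(0.381, 1.566), k4=(0.374, 1.572); state += dt/6·(k1+2k2+2k3+k4)
t=0.010: state=(3.174, 3.946)
t=0.020: state=(3.177, 3.961)
t=0.030: state=(3.181, 3.977)
continuing one RK4 step at a time; state shown every 10 steps (Δt=0.1):
t=0.100: state=(3.201, 4.092)
t=0.200: state=(3.216, 4.266)
t=0.300: state=(3.213, 4.448)
t=0.400: state=(3.192, 4.635)
t=0.500: state=(3.153, 4.824)
t=0.600: state=(3.096, 5.009)
t=0.700: state=(3.024, 5.185)
t=0.800: state=(2.937, 5.348)
t=0.900: state=(2.840, 5.493)
t=1.000: state=(2.735, 5.615)
t=1.100: state=(2.624, 5.711)
t=1.200: state=(2.512, 5.779)
t=1.300: state=(2.401, 5.817)
t=1.400: state=(2.293, 5.826)
t=1.500: state=(2.190, 5.807)
t=1.600: state=(2.094, 5.760)
t=1.700: state=(2.005, 5.690)
t=1.800: state=(1.925, 5.599)
t=1.900: state=(1.855, 5.490)
t=2.000: state=(1.793, 5.367)
t=2.100: state=(1.740, 5.233)
t=2.200: state=(1.696, 5.090)
t=2.300: state=(1.660, 4.943)
t=2.400: state=(1.633, 4.792)
t=2.500: state=(1.613, 4.641)
t=2.600: state=(1.601, 4.492)
t=2.700: state=(1.597, 4.346)
t=2.800: state=(1.600, 4.204)
t=2.900: state=(1.609, 4.068)
t=2.970: state=(1.620, 3.977)

(x, y) = (1.620, 3.977)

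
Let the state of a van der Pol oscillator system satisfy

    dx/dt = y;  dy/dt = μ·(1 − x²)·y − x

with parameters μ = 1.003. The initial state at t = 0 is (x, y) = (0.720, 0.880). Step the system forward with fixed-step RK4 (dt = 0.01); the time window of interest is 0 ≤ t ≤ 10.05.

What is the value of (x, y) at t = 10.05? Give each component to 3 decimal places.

t=0.000: state=(0.720, 0.880)
step 1 (dt=0.01): k1=(0.880, -0.295), k2=(0.879, -0.306), k3=(0.878, -0.306), k4=(0.877, -0.316); state += dt/6·(k1+2k2+2k3+k4)
t=0.010: state=(0.729, 0.877)
t=0.020: state=(0.738, 0.874)
t=0.030: state=(0.746, 0.870)
continuing one RK4 step at a time; state shown every 50 steps (Δt=0.5):
t=0.500: state=(1.080, 0.486)
t=1.000: state=(1.172, -0.114)
t=1.500: state=(0.983, -0.632)
t=2.000: state=(0.531, -1.209)
t=2.500: state=(-0.275, -2.042)
t=3.000: state=(-1.359, -1.886)
t=3.500: state=(-1.867, -0.217)
t=4.000: state=(-1.768, 0.477)
t=4.500: state=(-1.450, 0.779)
t=5.000: state=(-0.975, 1.160)
t=5.500: state=(-0.226, 1.921)
t=6.000: state=(0.970, 2.643)
t=6.500: state=(1.906, 0.813)
t=7.000: state=(1.961, -0.330)
t=7.500: state=(1.706, -0.647)
t=8.000: state=(1.321, -0.906)
t=8.500: state=(0.766, -1.374)
t=9.000: state=(-0.134, -2.303)
t=9.500: state=(-1.405, -2.267)
t=10.000: state=(-1.998, -0.228)
t=10.050: state=(-2.006, -0.103)

(x, y) = (-2.006, -0.103)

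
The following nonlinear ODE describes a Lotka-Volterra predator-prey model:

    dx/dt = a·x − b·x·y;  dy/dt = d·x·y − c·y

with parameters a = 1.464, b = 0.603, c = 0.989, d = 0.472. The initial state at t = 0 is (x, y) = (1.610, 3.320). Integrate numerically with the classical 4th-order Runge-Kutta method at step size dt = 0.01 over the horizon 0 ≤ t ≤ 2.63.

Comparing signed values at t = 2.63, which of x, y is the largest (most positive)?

largest component: x

t=0.000: state=(1.610, 3.320)
step 1 (dt=0.01): k1=(-0.866, -0.761), k2=(-0.860, -0.766), k3=(-0.860, -0.766), k4=(-0.854, -0.772); state += dt/6·(k1+2k2+2k3+k4)
t=0.010: state=(1.601, 3.312)
t=0.020: state=(1.593, 3.305)
t=0.030: state=(1.585, 3.297)
continuing one RK4 step at a time; state shown every 10 steps (Δt=0.1):
t=0.100: state=(1.529, 3.238)
t=0.200: state=(1.460, 3.148)
t=0.300: state=(1.402, 3.051)
t=0.400: state=(1.355, 2.949)
t=0.500: state=(1.317, 2.845)
t=0.600: state=(1.288, 2.740)
t=0.700: state=(1.268, 2.637)
t=0.800: state=(1.256, 2.535)
t=0.900: state=(1.252, 2.436)
t=1.000: state=(1.255, 2.341)
t=1.100: state=(1.265, 2.251)
t=1.200: state=(1.282, 2.165)
t=1.300: state=(1.306, 2.084)
t=1.400: state=(1.336, 2.010)
t=1.500: state=(1.373, 1.940)
t=1.600: state=(1.417, 1.877)
t=1.700: state=(1.467, 1.820)
t=1.800: state=(1.524, 1.769)
t=1.900: state=(1.588, 1.725)
t=2.000: state=(1.659, 1.687)
t=2.100: state=(1.736, 1.655)
t=2.200: state=(1.820, 1.631)
t=2.300: state=(1.911, 1.613)
t=2.400: state=(2.008, 1.603)
t=2.500: state=(2.111, 1.600)
t=2.600: state=(2.219, 1.605)
t=2.630: state=(2.252, 1.608)
compare at T: x=2.252, y=1.608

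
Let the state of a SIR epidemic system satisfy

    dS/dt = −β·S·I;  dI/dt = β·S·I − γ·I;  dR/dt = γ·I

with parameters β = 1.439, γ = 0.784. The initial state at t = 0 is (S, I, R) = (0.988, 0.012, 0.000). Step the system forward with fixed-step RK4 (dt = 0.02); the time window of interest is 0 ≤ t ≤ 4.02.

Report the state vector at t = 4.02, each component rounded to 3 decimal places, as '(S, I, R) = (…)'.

t=0.000: state=(0.988, 0.012, 0.000)
step 1 (dt=0.02): k1=(-0.017, 0.008, 0.009), k2=(-0.017, 0.008, 0.009), k3=(-0.017, 0.008, 0.009), k4=(-0.017, 0.008, 0.010); state += dt/6·(k1+2k2+2k3+k4)
t=0.020: state=(0.988, 0.012, 0.000)
t=0.040: state=(0.987, 0.012, 0.000)
t=0.060: state=(0.987, 0.012, 0.001)
continuing one RK4 step at a time; state shown every 10 steps (Δt=0.2):
t=0.200: state=(0.984, 0.014, 0.002)
t=0.400: state=(0.980, 0.015, 0.004)
t=0.600: state=(0.976, 0.018, 0.007)
t=0.800: state=(0.970, 0.020, 0.010)
t=1.000: state=(0.965, 0.022, 0.013)
t=1.200: state=(0.958, 0.025, 0.017)
t=1.400: state=(0.951, 0.028, 0.021)
t=1.600: state=(0.942, 0.032, 0.026)
t=1.800: state=(0.933, 0.036, 0.031)
t=2.000: state=(0.923, 0.040, 0.037)
t=2.200: state=(0.912, 0.044, 0.044)
t=2.400: state=(0.900, 0.049, 0.051)
t=2.600: state=(0.887, 0.054, 0.059)
t=2.800: state=(0.872, 0.060, 0.068)
t=3.000: state=(0.857, 0.066, 0.078)
t=3.200: state=(0.840, 0.072, 0.089)
t=3.400: state=(0.822, 0.078, 0.100)
t=3.600: state=(0.803, 0.084, 0.113)
t=3.800: state=(0.783, 0.090, 0.127)
t=4.000: state=(0.762, 0.096, 0.141)
t=4.020: state=(0.760, 0.097, 0.143)

(S, I, R) = (0.760, 0.097, 0.143)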